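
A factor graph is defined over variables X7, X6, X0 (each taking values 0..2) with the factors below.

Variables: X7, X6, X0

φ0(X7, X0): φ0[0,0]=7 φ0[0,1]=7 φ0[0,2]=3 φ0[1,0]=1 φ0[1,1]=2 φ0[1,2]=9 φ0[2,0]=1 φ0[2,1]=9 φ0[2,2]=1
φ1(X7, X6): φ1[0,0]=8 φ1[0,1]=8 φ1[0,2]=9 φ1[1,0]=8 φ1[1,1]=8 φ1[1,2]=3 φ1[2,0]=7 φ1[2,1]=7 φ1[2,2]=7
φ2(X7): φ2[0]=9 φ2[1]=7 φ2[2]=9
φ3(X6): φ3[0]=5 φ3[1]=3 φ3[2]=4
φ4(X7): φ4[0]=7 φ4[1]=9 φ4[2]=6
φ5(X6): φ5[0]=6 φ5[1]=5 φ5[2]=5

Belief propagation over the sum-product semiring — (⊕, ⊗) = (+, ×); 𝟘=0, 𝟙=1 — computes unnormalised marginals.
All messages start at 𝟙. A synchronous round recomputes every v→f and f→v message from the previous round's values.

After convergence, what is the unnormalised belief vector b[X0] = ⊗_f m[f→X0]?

b[X0] = [289170, 512190, 364770]

init: all messages = 𝟙 over 3 values
r1 m[φ0→X7] = [17, 12, 11]
r1 m[φ0→X0] = [9, 18, 13]
r1 m[φ1→X7] = [25, 19, 21]
r1 m[φ1→X6] = [23, 23, 19]
r1 m[φ2→X7] = [9, 7, 9]
r1 m[φ3→X6] = [5, 3, 4]
r1 m[φ4→X7] = [7, 9, 6]
r1 m[φ5→X6] = [6, 5, 5]
r1 m[X7→φ0] = [1, 1, 1]
r1 m[X7→φ1] = [1, 1, 1]
r1 m[X7→φ2] = [1, 1, 1]
r1 m[X7→φ4] = [1, 1, 1]
r1 m[X6→φ1] = [1, 1, 1]
r1 m[X6→φ3] = [1, 1, 1]
r1 m[X6→φ5] = [1, 1, 1]
r1 m[X0→φ0] = [1, 1, 1]
r2 m[φ0→X7] = [17, 12, 11]
r2 m[φ0→X0] = [9, 18, 13]
r2 m[φ1→X7] = [25, 19, 21]
r2 m[φ1→X6] = [23, 23, 19]
r2 m[φ2→X7] = [9, 7, 9]
r2 m[φ3→X6] = [5, 3, 4]
r2 m[φ4→X7] = [7, 9, 6]
r2 m[φ5→X6] = [6, 5, 5]
r2 m[X7→φ0] = [1575, 1197, 1134]
r2 m[X7→φ1] = [1071, 756, 594]
r2 m[X7→φ2] = [2975, 2052, 1386]
r2 m[X7→φ4] = [3825, 1596, 2079]
r2 m[X6→φ1] = [30, 15, 20]
r2 m[X6→φ3] = [138, 115, 95]
r2 m[X6→φ5] = [115, 69, 76]
r2 m[X0→φ0] = [1, 1, 1]
r3 m[φ0→X7] = [17, 12, 11]
r3 m[φ0→X0] = [13356, 23625, 16632]
r3 m[φ1→X7] = [540, 420, 455]
r3 m[φ1→X6] = [18774, 18774, 16065]
r3 m[φ2→X7] = [9, 7, 9]
r3 m[φ3→X6] = [5, 3, 4]
r3 m[φ4→X7] = [7, 9, 6]
r3 m[φ5→X6] = [6, 5, 5]
r3 m[X7→φ0] = [1575, 1197, 1134]
r3 m[X7→φ1] = [1071, 756, 594]
r3 m[X7→φ2] = [2975, 2052, 1386]
r3 m[X7→φ4] = [3825, 1596, 2079]
r3 m[X6→φ1] = [30, 15, 20]
r3 m[X6→φ3] = [138, 115, 95]
r3 m[X6→φ5] = [115, 69, 76]
r3 m[X0→φ0] = [1, 1, 1]
r4 m[φ0→X7] = [17, 12, 11]
r4 m[φ0→X0] = [13356, 23625, 16632]
r4 m[φ1→X7] = [540, 420, 455]
r4 m[φ1→X6] = [18774, 18774, 16065]
r4 m[φ2→X7] = [9, 7, 9]
r4 m[φ3→X6] = [5, 3, 4]
r4 m[φ4→X7] = [7, 9, 6]
r4 m[φ5→X6] = [6, 5, 5]
r4 m[X7→φ0] = [34020, 26460, 24570]
r4 m[X7→φ1] = [1071, 756, 594]
r4 m[X7→φ2] = [64260, 45360, 30030]
r4 m[X7→φ4] = [82620, 35280, 45045]
r4 m[X6→φ1] = [30, 15, 20]
r4 m[X6→φ3] = [112644, 93870, 80325]
r4 m[X6→φ5] = [93870, 56322, 64260]
r4 m[X0→φ0] = [1, 1, 1]
r5 m[φ0→X7] = [17, 12, 11]
r5 m[φ0→X0] = [289170, 512190, 364770]
r5 m[φ1→X7] = [540, 420, 455]
r5 m[φ1→X6] = [18774, 18774, 16065]
r5 m[φ2→X7] = [9, 7, 9]
r5 m[φ3→X6] = [5, 3, 4]
r5 m[φ4→X7] = [7, 9, 6]
r5 m[φ5→X6] = [6, 5, 5]
r5 m[X7→φ0] = [34020, 26460, 24570]
r5 m[X7→φ1] = [1071, 756, 594]
r5 m[X7→φ2] = [64260, 45360, 30030]
r5 m[X7→φ4] = [82620, 35280, 45045]
r5 m[X6→φ1] = [30, 15, 20]
r5 m[X6→φ3] = [112644, 93870, 80325]
r5 m[X6→φ5] = [93870, 56322, 64260]
r5 m[X0→φ0] = [1, 1, 1]
r6 m[φ0→X7] = [17, 12, 11]
r6 m[φ0→X0] = [289170, 512190, 364770]
r6 m[φ1→X7] = [540, 420, 455]
r6 m[φ1→X6] = [18774, 18774, 16065]
r6 m[φ2→X7] = [9, 7, 9]
r6 m[φ3→X6] = [5, 3, 4]
r6 m[φ4→X7] = [7, 9, 6]
r6 m[φ5→X6] = [6, 5, 5]
r6 m[X7→φ0] = [34020, 26460, 24570]
r6 m[X7→φ1] = [1071, 756, 594]
r6 m[X7→φ2] = [64260, 45360, 30030]
r6 m[X7→φ4] = [82620, 35280, 45045]
r6 m[X6→φ1] = [30, 15, 20]
r6 m[X6→φ3] = [112644, 93870, 80325]
r6 m[X6→φ5] = [93870, 56322, 64260]
r6 m[X0→φ0] = [1, 1, 1]
fixed point reached at round 6
b[X0] = ⊗ incoming = [289170, 512190, 364770]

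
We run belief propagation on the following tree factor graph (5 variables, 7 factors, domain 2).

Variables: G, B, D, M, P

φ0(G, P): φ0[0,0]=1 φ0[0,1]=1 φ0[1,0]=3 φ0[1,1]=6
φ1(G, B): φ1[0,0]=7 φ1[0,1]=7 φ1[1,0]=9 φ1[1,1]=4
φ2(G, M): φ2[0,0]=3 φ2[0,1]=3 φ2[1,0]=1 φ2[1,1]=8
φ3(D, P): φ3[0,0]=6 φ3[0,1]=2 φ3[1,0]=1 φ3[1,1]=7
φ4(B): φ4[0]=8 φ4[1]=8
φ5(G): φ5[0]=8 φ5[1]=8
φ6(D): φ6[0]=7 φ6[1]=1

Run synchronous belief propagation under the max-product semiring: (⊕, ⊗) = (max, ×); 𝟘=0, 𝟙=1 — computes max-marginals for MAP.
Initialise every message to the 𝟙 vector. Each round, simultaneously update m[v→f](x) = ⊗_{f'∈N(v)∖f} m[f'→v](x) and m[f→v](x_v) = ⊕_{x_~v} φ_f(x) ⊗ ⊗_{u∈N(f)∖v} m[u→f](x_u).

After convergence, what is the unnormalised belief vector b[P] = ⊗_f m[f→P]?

init: all messages = 𝟙 over 2 values
r1 m[φ0→G] = [1, 6]
r1 m[φ0→P] = [3, 6]
r1 m[φ1→G] = [7, 9]
r1 m[φ1→B] = [9, 7]
r1 m[φ2→G] = [3, 8]
r1 m[φ2→M] = [3, 8]
r1 m[φ3→D] = [6, 7]
r1 m[φ3→P] = [6, 7]
r1 m[φ4→B] = [8, 8]
r1 m[φ5→G] = [8, 8]
r1 m[φ6→D] = [7, 1]
r1 m[G→φ0] = [1, 1]
r1 m[G→φ1] = [1, 1]
r1 m[G→φ2] = [1, 1]
r1 m[G→φ5] = [1, 1]
r1 m[B→φ1] = [1, 1]
r1 m[B→φ4] = [1, 1]
r1 m[D→φ3] = [1, 1]
r1 m[D→φ6] = [1, 1]
r1 m[M→φ2] = [1, 1]
r1 m[P→φ0] = [1, 1]
r1 m[P→φ3] = [1, 1]
r2 m[φ0→G] = [1, 6]
r2 m[φ0→P] = [3, 6]
r2 m[φ1→G] = [7, 9]
r2 m[φ1→B] = [9, 7]
r2 m[φ2→G] = [3, 8]
r2 m[φ2→M] = [3, 8]
r2 m[φ3→D] = [6, 7]
r2 m[φ3→P] = [6, 7]
r2 m[φ4→B] = [8, 8]
r2 m[φ5→G] = [8, 8]
r2 m[φ6→D] = [7, 1]
r2 m[G→φ0] = [168, 576]
r2 m[G→φ1] = [24, 384]
r2 m[G→φ2] = [56, 432]
r2 m[G→φ5] = [21, 432]
r2 m[B→φ1] = [8, 8]
r2 m[B→φ4] = [9, 7]
r2 m[D→φ3] = [7, 1]
r2 m[D→φ6] = [6, 7]
r2 m[M→φ2] = [1, 1]
r2 m[P→φ0] = [6, 7]
r2 m[P→φ3] = [3, 6]
r3 m[φ0→G] = [7, 42]
r3 m[φ0→P] = [1728, 3456]
r3 m[φ1→G] = [56, 72]
r3 m[φ1→B] = [3456, 1536]
r3 m[φ2→G] = [3, 8]
r3 m[φ2→M] = [432, 3456]
r3 m[φ3→D] = [18, 42]
r3 m[φ3→P] = [42, 14]
r3 m[φ4→B] = [8, 8]
r3 m[φ5→G] = [8, 8]
r3 m[φ6→D] = [7, 1]
r3 m[G→φ0] = [168, 576]
r3 m[G→φ1] = [24, 384]
r3 m[G→φ2] = [56, 432]
r3 m[G→φ5] = [21, 432]
r3 m[B→φ1] = [8, 8]
r3 m[B→φ4] = [9, 7]
r3 m[D→φ3] = [7, 1]
r3 m[D→φ6] = [6, 7]
r3 m[M→φ2] = [1, 1]
r3 m[P→φ0] = [6, 7]
r3 m[P→φ3] = [3, 6]
r4 m[φ0→G] = [7, 42]
r4 m[φ0→P] = [1728, 3456]
r4 m[φ1→G] = [56, 72]
r4 m[φ1→B] = [3456, 1536]
r4 m[φ2→G] = [3, 8]
r4 m[φ2→M] = [432, 3456]
r4 m[φ3→D] = [18, 42]
r4 m[φ3→P] = [42, 14]
r4 m[φ4→B] = [8, 8]
r4 m[φ5→G] = [8, 8]
r4 m[φ6→D] = [7, 1]
r4 m[G→φ0] = [1344, 4608]
r4 m[G→φ1] = [168, 2688]
r4 m[G→φ2] = [3136, 24192]
r4 m[G→φ5] = [1176, 24192]
r4 m[B→φ1] = [8, 8]
r4 m[B→φ4] = [3456, 1536]
r4 m[D→φ3] = [7, 1]
r4 m[D→φ6] = [18, 42]
r4 m[M→φ2] = [1, 1]
r4 m[P→φ0] = [42, 14]
r4 m[P→φ3] = [1728, 3456]
r5 m[φ0→G] = [42, 126]
r5 m[φ0→P] = [13824, 27648]
r5 m[φ1→G] = [56, 72]
r5 m[φ1→B] = [24192, 10752]
r5 m[φ2→G] = [3, 8]
r5 m[φ2→M] = [24192, 193536]
r5 m[φ3→D] = [10368, 24192]
r5 m[φ3→P] = [42, 14]
r5 m[φ4→B] = [8, 8]
r5 m[φ5→G] = [8, 8]
r5 m[φ6→D] = [7, 1]
r5 m[G→φ0] = [1344, 4608]
r5 m[G→φ1] = [168, 2688]
r5 m[G→φ2] = [3136, 24192]
r5 m[G→φ5] = [1176, 24192]
r5 m[B→φ1] = [8, 8]
r5 m[B→φ4] = [3456, 1536]
r5 m[D→φ3] = [7, 1]
r5 m[D→φ6] = [18, 42]
r5 m[M→φ2] = [1, 1]
r5 m[P→φ0] = [42, 14]
r5 m[P→φ3] = [1728, 3456]
r6 m[φ0→G] = [42, 126]
r6 m[φ0→P] = [13824, 27648]
r6 m[φ1→G] = [56, 72]
r6 m[φ1→B] = [24192, 10752]
r6 m[φ2→G] = [3, 8]
r6 m[φ2→M] = [24192, 193536]
r6 m[φ3→D] = [10368, 24192]
r6 m[φ3→P] = [42, 14]
r6 m[φ4→B] = [8, 8]
r6 m[φ5→G] = [8, 8]
r6 m[φ6→D] = [7, 1]
r6 m[G→φ0] = [1344, 4608]
r6 m[G→φ1] = [1008, 8064]
r6 m[G→φ2] = [18816, 72576]
r6 m[G→φ5] = [7056, 72576]
r6 m[B→φ1] = [8, 8]
r6 m[B→φ4] = [24192, 10752]
r6 m[D→φ3] = [7, 1]
r6 m[D→φ6] = [10368, 24192]
r6 m[M→φ2] = [1, 1]
r6 m[P→φ0] = [42, 14]
r6 m[P→φ3] = [13824, 27648]
r7 m[φ0→G] = [42, 126]
r7 m[φ0→P] = [13824, 27648]
r7 m[φ1→G] = [56, 72]
r7 m[φ1→B] = [72576, 32256]
r7 m[φ2→G] = [3, 8]
r7 m[φ2→M] = [72576, 580608]
r7 m[φ3→D] = [82944, 193536]
r7 m[φ3→P] = [42, 14]
r7 m[φ4→B] = [8, 8]
r7 m[φ5→G] = [8, 8]
r7 m[φ6→D] = [7, 1]
r7 m[G→φ0] = [1344, 4608]
r7 m[G→φ1] = [1008, 8064]
r7 m[G→φ2] = [18816, 72576]
r7 m[G→φ5] = [7056, 72576]
r7 m[B→φ1] = [8, 8]
r7 m[B→φ4] = [24192, 10752]
r7 m[D→φ3] = [7, 1]
r7 m[D→φ6] = [10368, 24192]
r7 m[M→φ2] = [1, 1]
r7 m[P→φ0] = [42, 14]
r7 m[P→φ3] = [13824, 27648]
r8 m[φ0→G] = [42, 126]
r8 m[φ0→P] = [13824, 27648]
r8 m[φ1→G] = [56, 72]
r8 m[φ1→B] = [72576, 32256]
r8 m[φ2→G] = [3, 8]
r8 m[φ2→M] = [72576, 580608]
r8 m[φ3→D] = [82944, 193536]
r8 m[φ3→P] = [42, 14]
r8 m[φ4→B] = [8, 8]
r8 m[φ5→G] = [8, 8]
r8 m[φ6→D] = [7, 1]
r8 m[G→φ0] = [1344, 4608]
r8 m[G→φ1] = [1008, 8064]
r8 m[G→φ2] = [18816, 72576]
r8 m[G→φ5] = [7056, 72576]
r8 m[B→φ1] = [8, 8]
r8 m[B→φ4] = [72576, 32256]
r8 m[D→φ3] = [7, 1]
r8 m[D→φ6] = [82944, 193536]
r8 m[M→φ2] = [1, 1]
r8 m[P→φ0] = [42, 14]
r8 m[P→φ3] = [13824, 27648]
r9 m[φ0→G] = [42, 126]
r9 m[φ0→P] = [13824, 27648]
r9 m[φ1→G] = [56, 72]
r9 m[φ1→B] = [72576, 32256]
r9 m[φ2→G] = [3, 8]
r9 m[φ2→M] = [72576, 580608]
r9 m[φ3→D] = [82944, 193536]
r9 m[φ3→P] = [42, 14]
r9 m[φ4→B] = [8, 8]
r9 m[φ5→G] = [8, 8]
r9 m[φ6→D] = [7, 1]
r9 m[G→φ0] = [1344, 4608]
r9 m[G→φ1] = [1008, 8064]
r9 m[G→φ2] = [18816, 72576]
r9 m[G→φ5] = [7056, 72576]
r9 m[B→φ1] = [8, 8]
r9 m[B→φ4] = [72576, 32256]
r9 m[D→φ3] = [7, 1]
r9 m[D→φ6] = [82944, 193536]
r9 m[M→φ2] = [1, 1]
r9 m[P→φ0] = [42, 14]
r9 m[P→φ3] = [13824, 27648]
fixed point reached at round 9
b[P] = ⊗ incoming = [580608, 387072]

b[P] = [580608, 387072]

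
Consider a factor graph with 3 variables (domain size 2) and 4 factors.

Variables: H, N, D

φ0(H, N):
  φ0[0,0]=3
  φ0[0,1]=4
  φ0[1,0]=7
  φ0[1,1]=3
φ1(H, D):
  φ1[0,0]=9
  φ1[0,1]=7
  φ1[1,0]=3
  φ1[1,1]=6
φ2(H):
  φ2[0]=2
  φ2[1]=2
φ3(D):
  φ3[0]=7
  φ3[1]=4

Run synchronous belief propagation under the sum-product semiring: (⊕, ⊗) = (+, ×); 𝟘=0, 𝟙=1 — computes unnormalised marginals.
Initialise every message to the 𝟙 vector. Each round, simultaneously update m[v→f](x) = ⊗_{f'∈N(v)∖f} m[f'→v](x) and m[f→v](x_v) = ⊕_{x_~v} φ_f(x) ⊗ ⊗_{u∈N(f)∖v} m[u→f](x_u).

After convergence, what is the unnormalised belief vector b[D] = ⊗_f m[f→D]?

init: all messages = 𝟙 over 2 values
r1 m[φ0→H] = [7, 10]
r1 m[φ0→N] = [10, 7]
r1 m[φ1→H] = [16, 9]
r1 m[φ1→D] = [12, 13]
r1 m[φ2→H] = [2, 2]
r1 m[φ3→D] = [7, 4]
r1 m[H→φ0] = [1, 1]
r1 m[H→φ1] = [1, 1]
r1 m[H→φ2] = [1, 1]
r1 m[N→φ0] = [1, 1]
r1 m[D→φ1] = [1, 1]
r1 m[D→φ3] = [1, 1]
r2 m[φ0→H] = [7, 10]
r2 m[φ0→N] = [10, 7]
r2 m[φ1→H] = [16, 9]
r2 m[φ1→D] = [12, 13]
r2 m[φ2→H] = [2, 2]
r2 m[φ3→D] = [7, 4]
r2 m[H→φ0] = [32, 18]
r2 m[H→φ1] = [14, 20]
r2 m[H→φ2] = [112, 90]
r2 m[N→φ0] = [1, 1]
r2 m[D→φ1] = [7, 4]
r2 m[D→φ3] = [12, 13]
r3 m[φ0→H] = [7, 10]
r3 m[φ0→N] = [222, 182]
r3 m[φ1→H] = [91, 45]
r3 m[φ1→D] = [186, 218]
r3 m[φ2→H] = [2, 2]
r3 m[φ3→D] = [7, 4]
r3 m[H→φ0] = [32, 18]
r3 m[H→φ1] = [14, 20]
r3 m[H→φ2] = [112, 90]
r3 m[N→φ0] = [1, 1]
r3 m[D→φ1] = [7, 4]
r3 m[D→φ3] = [12, 13]
r4 m[φ0→H] = [7, 10]
r4 m[φ0→N] = [222, 182]
r4 m[φ1→H] = [91, 45]
r4 m[φ1→D] = [186, 218]
r4 m[φ2→H] = [2, 2]
r4 m[φ3→D] = [7, 4]
r4 m[H→φ0] = [182, 90]
r4 m[H→φ1] = [14, 20]
r4 m[H→φ2] = [637, 450]
r4 m[N→φ0] = [1, 1]
r4 m[D→φ1] = [7, 4]
r4 m[D→φ3] = [186, 218]
r5 m[φ0→H] = [7, 10]
r5 m[φ0→N] = [1176, 998]
r5 m[φ1→H] = [91, 45]
r5 m[φ1→D] = [186, 218]
r5 m[φ2→H] = [2, 2]
r5 m[φ3→D] = [7, 4]
r5 m[H→φ0] = [182, 90]
r5 m[H→φ1] = [14, 20]
r5 m[H→φ2] = [637, 450]
r5 m[N→φ0] = [1, 1]
r5 m[D→φ1] = [7, 4]
r5 m[D→φ3] = [186, 218]
r6 m[φ0→H] = [7, 10]
r6 m[φ0→N] = [1176, 998]
r6 m[φ1→H] = [91, 45]
r6 m[φ1→D] = [186, 218]
r6 m[φ2→H] = [2, 2]
r6 m[φ3→D] = [7, 4]
r6 m[H→φ0] = [182, 90]
r6 m[H→φ1] = [14, 20]
r6 m[H→φ2] = [637, 450]
r6 m[N→φ0] = [1, 1]
r6 m[D→φ1] = [7, 4]
r6 m[D→φ3] = [186, 218]
fixed point reached at round 6
b[D] = ⊗ incoming = [1302, 872]

b[D] = [1302, 872]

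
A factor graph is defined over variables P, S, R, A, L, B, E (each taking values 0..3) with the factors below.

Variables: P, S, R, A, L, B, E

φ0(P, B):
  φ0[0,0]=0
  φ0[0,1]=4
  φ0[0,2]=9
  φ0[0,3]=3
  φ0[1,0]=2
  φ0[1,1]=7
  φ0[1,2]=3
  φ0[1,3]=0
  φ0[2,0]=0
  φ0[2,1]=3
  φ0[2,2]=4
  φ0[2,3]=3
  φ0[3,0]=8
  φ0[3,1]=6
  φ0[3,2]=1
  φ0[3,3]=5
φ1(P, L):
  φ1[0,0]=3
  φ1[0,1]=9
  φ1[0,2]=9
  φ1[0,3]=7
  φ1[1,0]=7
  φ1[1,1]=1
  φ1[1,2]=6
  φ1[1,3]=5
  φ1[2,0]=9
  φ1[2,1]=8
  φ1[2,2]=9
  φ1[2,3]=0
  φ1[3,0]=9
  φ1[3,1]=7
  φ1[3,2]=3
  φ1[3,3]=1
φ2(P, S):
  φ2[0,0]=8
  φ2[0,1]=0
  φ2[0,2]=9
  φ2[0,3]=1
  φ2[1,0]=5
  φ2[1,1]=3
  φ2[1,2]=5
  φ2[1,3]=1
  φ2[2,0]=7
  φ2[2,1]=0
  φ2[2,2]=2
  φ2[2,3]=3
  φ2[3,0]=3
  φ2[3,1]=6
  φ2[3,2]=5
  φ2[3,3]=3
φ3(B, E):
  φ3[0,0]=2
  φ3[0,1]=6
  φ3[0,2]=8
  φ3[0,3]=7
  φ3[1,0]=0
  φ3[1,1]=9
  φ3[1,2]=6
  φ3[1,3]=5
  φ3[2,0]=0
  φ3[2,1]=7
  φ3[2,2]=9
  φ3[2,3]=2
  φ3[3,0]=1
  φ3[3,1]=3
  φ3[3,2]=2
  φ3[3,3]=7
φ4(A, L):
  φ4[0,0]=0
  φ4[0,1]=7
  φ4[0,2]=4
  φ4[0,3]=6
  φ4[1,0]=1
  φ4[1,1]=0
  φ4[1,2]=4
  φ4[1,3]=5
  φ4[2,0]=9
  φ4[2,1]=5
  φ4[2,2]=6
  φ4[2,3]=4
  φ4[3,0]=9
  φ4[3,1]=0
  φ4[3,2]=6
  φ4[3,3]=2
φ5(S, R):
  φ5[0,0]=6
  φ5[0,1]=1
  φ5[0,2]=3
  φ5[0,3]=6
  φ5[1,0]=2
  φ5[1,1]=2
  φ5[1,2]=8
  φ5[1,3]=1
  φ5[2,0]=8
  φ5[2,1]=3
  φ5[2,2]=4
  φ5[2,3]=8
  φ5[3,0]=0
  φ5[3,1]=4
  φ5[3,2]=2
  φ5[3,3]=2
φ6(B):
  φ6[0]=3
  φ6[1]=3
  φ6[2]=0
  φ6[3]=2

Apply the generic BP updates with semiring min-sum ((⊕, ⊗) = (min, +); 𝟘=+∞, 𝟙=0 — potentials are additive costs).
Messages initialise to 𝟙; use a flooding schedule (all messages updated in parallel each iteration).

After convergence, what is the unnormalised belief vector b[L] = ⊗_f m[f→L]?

init: all messages = 𝟙 over 4 values
r1 m[φ0→P] = [0, 0, 0, 1]
r1 m[φ0→B] = [0, 3, 1, 0]
r1 m[φ1→P] = [3, 1, 0, 1]
r1 m[φ1→L] = [3, 1, 3, 0]
r1 m[φ2→P] = [0, 1, 0, 3]
r1 m[φ2→S] = [3, 0, 2, 1]
r1 m[φ3→B] = [2, 0, 0, 1]
r1 m[φ3→E] = [0, 3, 2, 2]
r1 m[φ4→A] = [0, 0, 4, 0]
r1 m[φ4→L] = [0, 0, 4, 2]
r1 m[φ5→S] = [1, 1, 3, 0]
r1 m[φ5→R] = [0, 1, 2, 1]
r1 m[φ6→B] = [3, 3, 0, 2]
r1 m[P→φ0] = [0, 0, 0, 0]
r1 m[P→φ1] = [0, 0, 0, 0]
r1 m[P→φ2] = [0, 0, 0, 0]
r1 m[S→φ2] = [0, 0, 0, 0]
r1 m[S→φ5] = [0, 0, 0, 0]
r1 m[R→φ5] = [0, 0, 0, 0]
r1 m[A→φ4] = [0, 0, 0, 0]
r1 m[L→φ1] = [0, 0, 0, 0]
r1 m[L→φ4] = [0, 0, 0, 0]
r1 m[B→φ0] = [0, 0, 0, 0]
r1 m[B→φ3] = [0, 0, 0, 0]
r1 m[B→φ6] = [0, 0, 0, 0]
r1 m[E→φ3] = [0, 0, 0, 0]
r2 m[φ0→P] = [0, 0, 0, 1]
r2 m[φ0→B] = [0, 3, 1, 0]
r2 m[φ1→P] = [3, 1, 0, 1]
r2 m[φ1→L] = [3, 1, 3, 0]
r2 m[φ2→P] = [0, 1, 0, 3]
r2 m[φ2→S] = [3, 0, 2, 1]
r2 m[φ3→B] = [2, 0, 0, 1]
r2 m[φ3→E] = [0, 3, 2, 2]
r2 m[φ4→A] = [0, 0, 4, 0]
r2 m[φ4→L] = [0, 0, 4, 2]
r2 m[φ5→S] = [1, 1, 3, 0]
r2 m[φ5→R] = [0, 1, 2, 1]
r2 m[φ6→B] = [3, 3, 0, 2]
r2 m[P→φ0] = [3, 2, 0, 4]
r2 m[P→φ1] = [0, 1, 0, 4]
r2 m[P→φ2] = [3, 1, 0, 2]
r2 m[S→φ2] = [1, 1, 3, 0]
r2 m[S→φ5] = [3, 0, 2, 1]
r2 m[R→φ5] = [0, 0, 0, 0]
r2 m[A→φ4] = [0, 0, 0, 0]
r2 m[L→φ1] = [0, 0, 4, 2]
r2 m[L→φ4] = [3, 1, 3, 0]
r2 m[B→φ0] = [5, 3, 0, 3]
r2 m[B→φ3] = [3, 6, 1, 2]
r2 m[B→φ6] = [2, 3, 1, 1]
r2 m[E→φ3] = [0, 0, 0, 0]
r3 m[φ0→P] = [5, 3, 4, 1]
r3 m[φ0→B] = [0, 3, 4, 2]
r3 m[φ1→P] = [3, 1, 2, 3]
r3 m[φ1→L] = [3, 2, 7, 0]
r3 m[φ2→P] = [1, 1, 1, 3]
r3 m[φ2→S] = [5, 0, 2, 2]
r3 m[φ3→B] = [2, 0, 0, 1]
r3 m[φ3→E] = [1, 5, 4, 3]
r3 m[φ4→A] = [3, 1, 4, 1]
r3 m[φ4→L] = [0, 0, 4, 2]
r3 m[φ5→S] = [1, 1, 3, 0]
r3 m[φ5→R] = [1, 2, 3, 1]
r3 m[φ6→B] = [3, 3, 0, 2]
r3 m[P→φ0] = [3, 2, 0, 4]
r3 m[P→φ1] = [0, 1, 0, 4]
r3 m[P→φ2] = [3, 1, 0, 2]
r3 m[S→φ2] = [1, 1, 3, 0]
r3 m[S→φ5] = [3, 0, 2, 1]
r3 m[R→φ5] = [0, 0, 0, 0]
r3 m[A→φ4] = [0, 0, 0, 0]
r3 m[L→φ1] = [0, 0, 4, 2]
r3 m[L→φ4] = [3, 1, 3, 0]
r3 m[B→φ0] = [5, 3, 0, 3]
r3 m[B→φ3] = [3, 6, 1, 2]
r3 m[B→φ6] = [2, 3, 1, 1]
r3 m[E→φ3] = [0, 0, 0, 0]
r4 m[φ0→P] = [5, 3, 4, 1]
r4 m[φ0→B] = [0, 3, 4, 2]
r4 m[φ1→P] = [3, 1, 2, 3]
r4 m[φ1→L] = [3, 2, 7, 0]
r4 m[φ2→P] = [1, 1, 1, 3]
r4 m[φ2→S] = [5, 0, 2, 2]
r4 m[φ3→B] = [2, 0, 0, 1]
r4 m[φ3→E] = [1, 5, 4, 3]
r4 m[φ4→A] = [3, 1, 4, 1]
r4 m[φ4→L] = [0, 0, 4, 2]
r4 m[φ5→S] = [1, 1, 3, 0]
r4 m[φ5→R] = [1, 2, 3, 1]
r4 m[φ6→B] = [3, 3, 0, 2]
r4 m[P→φ0] = [4, 2, 3, 6]
r4 m[P→φ1] = [6, 4, 5, 4]
r4 m[P→φ2] = [8, 4, 6, 4]
r4 m[S→φ2] = [1, 1, 3, 0]
r4 m[S→φ5] = [5, 0, 2, 2]
r4 m[R→φ5] = [0, 0, 0, 0]
r4 m[A→φ4] = [0, 0, 0, 0]
r4 m[L→φ1] = [0, 0, 4, 2]
r4 m[L→φ4] = [3, 2, 7, 0]
r4 m[B→φ0] = [5, 3, 0, 3]
r4 m[B→φ3] = [3, 6, 4, 4]
r4 m[B→φ6] = [2, 3, 4, 3]
r4 m[E→φ3] = [0, 0, 0, 0]
r5 m[φ0→P] = [5, 3, 4, 1]
r5 m[φ0→B] = [3, 6, 5, 2]
r5 m[φ1→P] = [3, 1, 2, 3]
r5 m[φ1→L] = [9, 5, 7, 5]
r5 m[φ2→P] = [1, 1, 1, 3]
r5 m[φ2→S] = [7, 6, 8, 5]
r5 m[φ3→B] = [2, 0, 0, 1]
r5 m[φ3→E] = [4, 7, 6, 6]
r5 m[φ4→A] = [3, 2, 4, 2]
r5 m[φ4→L] = [0, 0, 4, 2]
r5 m[φ5→S] = [1, 1, 3, 0]
r5 m[φ5→R] = [2, 2, 4, 1]
r5 m[φ6→B] = [3, 3, 0, 2]
r5 m[P→φ0] = [4, 2, 3, 6]
r5 m[P→φ1] = [6, 4, 5, 4]
r5 m[P→φ2] = [8, 4, 6, 4]
r5 m[S→φ2] = [1, 1, 3, 0]
r5 m[S→φ5] = [5, 0, 2, 2]
r5 m[R→φ5] = [0, 0, 0, 0]
r5 m[A→φ4] = [0, 0, 0, 0]
r5 m[L→φ1] = [0, 0, 4, 2]
r5 m[L→φ4] = [3, 2, 7, 0]
r5 m[B→φ0] = [5, 3, 0, 3]
r5 m[B→φ3] = [3, 6, 4, 4]
r5 m[B→φ6] = [2, 3, 4, 3]
r5 m[E→φ3] = [0, 0, 0, 0]
r6 m[φ0→P] = [5, 3, 4, 1]
r6 m[φ0→B] = [3, 6, 5, 2]
r6 m[φ1→P] = [3, 1, 2, 3]
r6 m[φ1→L] = [9, 5, 7, 5]
r6 m[φ2→P] = [1, 1, 1, 3]
r6 m[φ2→S] = [7, 6, 8, 5]
r6 m[φ3→B] = [2, 0, 0, 1]
r6 m[φ3→E] = [4, 7, 6, 6]
r6 m[φ4→A] = [3, 2, 4, 2]
r6 m[φ4→L] = [0, 0, 4, 2]
r6 m[φ5→S] = [1, 1, 3, 0]
r6 m[φ5→R] = [2, 2, 4, 1]
r6 m[φ6→B] = [3, 3, 0, 2]
r6 m[P→φ0] = [4, 2, 3, 6]
r6 m[P→φ1] = [6, 4, 5, 4]
r6 m[P→φ2] = [8, 4, 6, 4]
r6 m[S→φ2] = [1, 1, 3, 0]
r6 m[S→φ5] = [7, 6, 8, 5]
r6 m[R→φ5] = [0, 0, 0, 0]
r6 m[A→φ4] = [0, 0, 0, 0]
r6 m[L→φ1] = [0, 0, 4, 2]
r6 m[L→φ4] = [9, 5, 7, 5]
r6 m[B→φ0] = [5, 3, 0, 3]
r6 m[B→φ3] = [6, 9, 5, 4]
r6 m[B→φ6] = [5, 6, 5, 3]
r6 m[E→φ3] = [0, 0, 0, 0]
r7 m[φ0→P] = [5, 3, 4, 1]
r7 m[φ0→B] = [3, 6, 5, 2]
r7 m[φ1→P] = [3, 1, 2, 3]
r7 m[φ1→L] = [9, 5, 7, 5]
r7 m[φ2→P] = [1, 1, 1, 3]
r7 m[φ2→S] = [7, 6, 8, 5]
r7 m[φ3→B] = [2, 0, 0, 1]
r7 m[φ3→E] = [5, 7, 6, 7]
r7 m[φ4→A] = [9, 5, 9, 5]
r7 m[φ4→L] = [0, 0, 4, 2]
r7 m[φ5→S] = [1, 1, 3, 0]
r7 m[φ5→R] = [5, 8, 7, 7]
r7 m[φ6→B] = [3, 3, 0, 2]
r7 m[P→φ0] = [4, 2, 3, 6]
r7 m[P→φ1] = [6, 4, 5, 4]
r7 m[P→φ2] = [8, 4, 6, 4]
r7 m[S→φ2] = [1, 1, 3, 0]
r7 m[S→φ5] = [7, 6, 8, 5]
r7 m[R→φ5] = [0, 0, 0, 0]
r7 m[A→φ4] = [0, 0, 0, 0]
r7 m[L→φ1] = [0, 0, 4, 2]
r7 m[L→φ4] = [9, 5, 7, 5]
r7 m[B→φ0] = [5, 3, 0, 3]
r7 m[B→φ3] = [6, 9, 5, 4]
r7 m[B→φ6] = [5, 6, 5, 3]
r7 m[E→φ3] = [0, 0, 0, 0]
r8 m[φ0→P] = [5, 3, 4, 1]
r8 m[φ0→B] = [3, 6, 5, 2]
r8 m[φ1→P] = [3, 1, 2, 3]
r8 m[φ1→L] = [9, 5, 7, 5]
r8 m[φ2→P] = [1, 1, 1, 3]
r8 m[φ2→S] = [7, 6, 8, 5]
r8 m[φ3→B] = [2, 0, 0, 1]
r8 m[φ3→E] = [5, 7, 6, 7]
r8 m[φ4→A] = [9, 5, 9, 5]
r8 m[φ4→L] = [0, 0, 4, 2]
r8 m[φ5→S] = [1, 1, 3, 0]
r8 m[φ5→R] = [5, 8, 7, 7]
r8 m[φ6→B] = [3, 3, 0, 2]
r8 m[P→φ0] = [4, 2, 3, 6]
r8 m[P→φ1] = [6, 4, 5, 4]
r8 m[P→φ2] = [8, 4, 6, 4]
r8 m[S→φ2] = [1, 1, 3, 0]
r8 m[S→φ5] = [7, 6, 8, 5]
r8 m[R→φ5] = [0, 0, 0, 0]
r8 m[A→φ4] = [0, 0, 0, 0]
r8 m[L→φ1] = [0, 0, 4, 2]
r8 m[L→φ4] = [9, 5, 7, 5]
r8 m[B→φ0] = [5, 3, 0, 3]
r8 m[B→φ3] = [6, 9, 5, 4]
r8 m[B→φ6] = [5, 6, 5, 3]
r8 m[E→φ3] = [0, 0, 0, 0]
fixed point reached at round 8
b[L] = ⊗ incoming = [9, 5, 11, 7]

b[L] = [9, 5, 11, 7]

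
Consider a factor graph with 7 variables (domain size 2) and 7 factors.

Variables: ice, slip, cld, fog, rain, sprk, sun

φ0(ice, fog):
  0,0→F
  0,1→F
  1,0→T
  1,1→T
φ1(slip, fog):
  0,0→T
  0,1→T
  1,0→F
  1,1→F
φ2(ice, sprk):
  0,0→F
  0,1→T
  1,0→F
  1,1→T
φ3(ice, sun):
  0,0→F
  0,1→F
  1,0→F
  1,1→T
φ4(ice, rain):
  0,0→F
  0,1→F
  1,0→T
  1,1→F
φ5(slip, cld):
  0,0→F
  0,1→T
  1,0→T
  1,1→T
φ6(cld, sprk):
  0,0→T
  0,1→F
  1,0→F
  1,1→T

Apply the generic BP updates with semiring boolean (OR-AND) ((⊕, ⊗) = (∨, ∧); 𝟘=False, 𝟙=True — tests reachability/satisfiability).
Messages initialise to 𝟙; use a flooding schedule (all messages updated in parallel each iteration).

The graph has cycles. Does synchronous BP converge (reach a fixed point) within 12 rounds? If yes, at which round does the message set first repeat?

init: all messages = 𝟙 over 2 values
r1 m[φ0→ice] = [F, T]
r1 m[φ0→fog] = [T, T]
r1 m[φ1→slip] = [T, F]
r1 m[φ1→fog] = [T, T]
r1 m[φ2→ice] = [T, T]
r1 m[φ2→sprk] = [F, T]
r1 m[φ3→ice] = [F, T]
r1 m[φ3→sun] = [F, T]
r1 m[φ4→ice] = [F, T]
r1 m[φ4→rain] = [T, F]
r1 m[φ5→slip] = [T, T]
r1 m[φ5→cld] = [T, T]
r1 m[φ6→cld] = [T, T]
r1 m[φ6→sprk] = [T, T]
r1 m[ice→φ0] = [T, T]
r1 m[ice→φ2] = [T, T]
r1 m[ice→φ3] = [T, T]
r1 m[ice→φ4] = [T, T]
r1 m[slip→φ1] = [T, T]
r1 m[slip→φ5] = [T, T]
r1 m[cld→φ5] = [T, T]
r1 m[cld→φ6] = [T, T]
r1 m[fog→φ0] = [T, T]
r1 m[fog→φ1] = [T, T]
r1 m[rain→φ4] = [T, T]
r1 m[sprk→φ2] = [T, T]
r1 m[sprk→φ6] = [T, T]
r1 m[sun→φ3] = [T, T]
r2 m[φ0→ice] = [F, T]
r2 m[φ0→fog] = [T, T]
r2 m[φ1→slip] = [T, F]
r2 m[φ1→fog] = [T, T]
r2 m[φ2→ice] = [T, T]
r2 m[φ2→sprk] = [F, T]
r2 m[φ3→ice] = [F, T]
r2 m[φ3→sun] = [F, T]
r2 m[φ4→ice] = [F, T]
r2 m[φ4→rain] = [T, F]
r2 m[φ5→slip] = [T, T]
r2 m[φ5→cld] = [T, T]
r2 m[φ6→cld] = [T, T]
r2 m[φ6→sprk] = [T, T]
r2 m[ice→φ0] = [F, T]
r2 m[ice→φ2] = [F, T]
r2 m[ice→φ3] = [F, T]
r2 m[ice→φ4] = [F, T]
r2 m[slip→φ1] = [T, T]
r2 m[slip→φ5] = [T, F]
r2 m[cld→φ5] = [T, T]
r2 m[cld→φ6] = [T, T]
r2 m[fog→φ0] = [T, T]
r2 m[fog→φ1] = [T, T]
r2 m[rain→φ4] = [T, T]
r2 m[sprk→φ2] = [T, T]
r2 m[sprk→φ6] = [F, T]
r2 m[sun→φ3] = [T, T]
r3 m[φ0→ice] = [F, T]
r3 m[φ0→fog] = [T, T]
r3 m[φ1→slip] = [T, F]
r3 m[φ1→fog] = [T, T]
r3 m[φ2→ice] = [T, T]
r3 m[φ2→sprk] = [F, T]
r3 m[φ3→ice] = [F, T]
r3 m[φ3→sun] = [F, T]
r3 m[φ4→ice] = [F, T]
r3 m[φ4→rain] = [T, F]
r3 m[φ5→slip] = [T, T]
r3 m[φ5→cld] = [F, T]
r3 m[φ6→cld] = [F, T]
r3 m[φ6→sprk] = [T, T]
r3 m[ice→φ0] = [F, T]
r3 m[ice→φ2] = [F, T]
r3 m[ice→φ3] = [F, T]
r3 m[ice→φ4] = [F, T]
r3 m[slip→φ1] = [T, T]
r3 m[slip→φ5] = [T, F]
r3 m[cld→φ5] = [T, T]
r3 m[cld→φ6] = [T, T]
r3 m[fog→φ0] = [T, T]
r3 m[fog→φ1] = [T, T]
r3 m[rain→φ4] = [T, T]
r3 m[sprk→φ2] = [T, T]
r3 m[sprk→φ6] = [F, T]
r3 m[sun→φ3] = [T, T]
r4 m[φ0→ice] = [F, T]
r4 m[φ0→fog] = [T, T]
r4 m[φ1→slip] = [T, F]
r4 m[φ1→fog] = [T, T]
r4 m[φ2→ice] = [T, T]
r4 m[φ2→sprk] = [F, T]
r4 m[φ3→ice] = [F, T]
r4 m[φ3→sun] = [F, T]
r4 m[φ4→ice] = [F, T]
r4 m[φ4→rain] = [T, F]
r4 m[φ5→slip] = [T, T]
r4 m[φ5→cld] = [F, T]
r4 m[φ6→cld] = [F, T]
r4 m[φ6→sprk] = [T, T]
r4 m[ice→φ0] = [F, T]
r4 m[ice→φ2] = [F, T]
r4 m[ice→φ3] = [F, T]
r4 m[ice→φ4] = [F, T]
r4 m[slip→φ1] = [T, T]
r4 m[slip→φ5] = [T, F]
r4 m[cld→φ5] = [F, T]
r4 m[cld→φ6] = [F, T]
r4 m[fog→φ0] = [T, T]
r4 m[fog→φ1] = [T, T]
r4 m[rain→φ4] = [T, T]
r4 m[sprk→φ2] = [T, T]
r4 m[sprk→φ6] = [F, T]
r4 m[sun→φ3] = [T, T]
r5 m[φ0→ice] = [F, T]
r5 m[φ0→fog] = [T, T]
r5 m[φ1→slip] = [T, F]
r5 m[φ1→fog] = [T, T]
r5 m[φ2→ice] = [T, T]
r5 m[φ2→sprk] = [F, T]
r5 m[φ3→ice] = [F, T]
r5 m[φ3→sun] = [F, T]
r5 m[φ4→ice] = [F, T]
r5 m[φ4→rain] = [T, F]
r5 m[φ5→slip] = [T, T]
r5 m[φ5→cld] = [F, T]
r5 m[φ6→cld] = [F, T]
r5 m[φ6→sprk] = [F, T]
r5 m[ice→φ0] = [F, T]
r5 m[ice→φ2] = [F, T]
r5 m[ice→φ3] = [F, T]
r5 m[ice→φ4] = [F, T]
r5 m[slip→φ1] = [T, T]
r5 m[slip→φ5] = [T, F]
r5 m[cld→φ5] = [F, T]
r5 m[cld→φ6] = [F, T]
r5 m[fog→φ0] = [T, T]
r5 m[fog→φ1] = [T, T]
r5 m[rain→φ4] = [T, T]
r5 m[sprk→φ2] = [T, T]
r5 m[sprk→φ6] = [F, T]
r5 m[sun→φ3] = [T, T]
r6 m[φ0→ice] = [F, T]
r6 m[φ0→fog] = [T, T]
r6 m[φ1→slip] = [T, F]
r6 m[φ1→fog] = [T, T]
r6 m[φ2→ice] = [T, T]
r6 m[φ2→sprk] = [F, T]
r6 m[φ3→ice] = [F, T]
r6 m[φ3→sun] = [F, T]
r6 m[φ4→ice] = [F, T]
r6 m[φ4→rain] = [T, F]
r6 m[φ5→slip] = [T, T]
r6 m[φ5→cld] = [F, T]
r6 m[φ6→cld] = [F, T]
r6 m[φ6→sprk] = [F, T]
r6 m[ice→φ0] = [F, T]
r6 m[ice→φ2] = [F, T]
r6 m[ice→φ3] = [F, T]
r6 m[ice→φ4] = [F, T]
r6 m[slip→φ1] = [T, T]
r6 m[slip→φ5] = [T, F]
r6 m[cld→φ5] = [F, T]
r6 m[cld→φ6] = [F, T]
r6 m[fog→φ0] = [T, T]
r6 m[fog→φ1] = [T, T]
r6 m[rain→φ4] = [T, T]
r6 m[sprk→φ2] = [F, T]
r6 m[sprk→φ6] = [F, T]
r6 m[sun→φ3] = [T, T]
r7 m[φ0→ice] = [F, T]
r7 m[φ0→fog] = [T, T]
r7 m[φ1→slip] = [T, F]
r7 m[φ1→fog] = [T, T]
r7 m[φ2→ice] = [T, T]
r7 m[φ2→sprk] = [F, T]
r7 m[φ3→ice] = [F, T]
r7 m[φ3→sun] = [F, T]
r7 m[φ4→ice] = [F, T]
r7 m[φ4→rain] = [T, F]
r7 m[φ5→slip] = [T, T]
r7 m[φ5→cld] = [F, T]
r7 m[φ6→cld] = [F, T]
r7 m[φ6→sprk] = [F, T]
r7 m[ice→φ0] = [F, T]
r7 m[ice→φ2] = [F, T]
r7 m[ice→φ3] = [F, T]
r7 m[ice→φ4] = [F, T]
r7 m[slip→φ1] = [T, T]
r7 m[slip→φ5] = [T, F]
r7 m[cld→φ5] = [F, T]
r7 m[cld→φ6] = [F, T]
r7 m[fog→φ0] = [T, T]
r7 m[fog→φ1] = [T, T]
r7 m[rain→φ4] = [T, T]
r7 m[sprk→φ2] = [F, T]
r7 m[sprk→φ6] = [F, T]
r7 m[sun→φ3] = [T, T]
fixed point reached at round 7
messages reach a fixed point at round 7

CONVERGED at round 7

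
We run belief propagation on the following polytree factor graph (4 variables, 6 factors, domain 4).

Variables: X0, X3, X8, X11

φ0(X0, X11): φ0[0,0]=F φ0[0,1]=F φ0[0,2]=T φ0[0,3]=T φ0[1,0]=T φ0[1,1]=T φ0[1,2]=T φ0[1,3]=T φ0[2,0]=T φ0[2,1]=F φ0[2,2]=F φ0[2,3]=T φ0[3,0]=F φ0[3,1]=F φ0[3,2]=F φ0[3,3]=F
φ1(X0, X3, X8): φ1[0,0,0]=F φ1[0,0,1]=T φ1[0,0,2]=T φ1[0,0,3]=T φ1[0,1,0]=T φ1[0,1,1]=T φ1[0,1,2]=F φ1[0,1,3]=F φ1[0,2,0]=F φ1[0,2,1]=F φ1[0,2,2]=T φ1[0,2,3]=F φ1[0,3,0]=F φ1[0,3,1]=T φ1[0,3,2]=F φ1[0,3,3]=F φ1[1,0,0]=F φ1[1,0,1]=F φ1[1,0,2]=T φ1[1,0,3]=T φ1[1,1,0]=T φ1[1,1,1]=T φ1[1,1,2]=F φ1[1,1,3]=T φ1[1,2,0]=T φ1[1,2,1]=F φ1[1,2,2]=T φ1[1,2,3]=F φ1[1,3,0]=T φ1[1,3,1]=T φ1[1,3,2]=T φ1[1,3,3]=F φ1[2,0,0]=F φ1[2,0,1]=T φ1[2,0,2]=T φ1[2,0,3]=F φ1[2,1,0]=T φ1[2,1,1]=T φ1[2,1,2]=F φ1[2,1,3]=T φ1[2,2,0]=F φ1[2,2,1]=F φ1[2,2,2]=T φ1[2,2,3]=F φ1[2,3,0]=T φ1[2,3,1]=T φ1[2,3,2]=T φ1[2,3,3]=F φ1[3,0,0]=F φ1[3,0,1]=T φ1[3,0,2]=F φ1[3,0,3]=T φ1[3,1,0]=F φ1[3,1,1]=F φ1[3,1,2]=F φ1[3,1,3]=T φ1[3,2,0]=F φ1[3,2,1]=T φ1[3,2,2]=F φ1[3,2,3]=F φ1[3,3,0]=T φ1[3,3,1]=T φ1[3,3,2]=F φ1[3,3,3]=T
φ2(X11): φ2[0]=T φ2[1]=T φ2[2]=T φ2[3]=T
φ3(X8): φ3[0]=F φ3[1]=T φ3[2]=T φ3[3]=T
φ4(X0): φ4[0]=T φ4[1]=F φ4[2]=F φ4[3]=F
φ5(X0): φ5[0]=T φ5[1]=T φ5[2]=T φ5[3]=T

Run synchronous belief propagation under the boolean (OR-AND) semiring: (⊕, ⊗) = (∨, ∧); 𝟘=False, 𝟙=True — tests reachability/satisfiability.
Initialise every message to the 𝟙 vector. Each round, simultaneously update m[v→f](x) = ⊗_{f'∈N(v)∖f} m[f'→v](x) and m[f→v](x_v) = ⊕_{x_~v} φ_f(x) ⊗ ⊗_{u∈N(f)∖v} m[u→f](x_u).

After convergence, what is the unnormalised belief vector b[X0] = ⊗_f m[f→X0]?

b[X0] = [T, F, F, F]

init: all messages = 𝟙 over 4 values
r1 m[φ0→X0] = [T, T, T, F]
r1 m[φ0→X11] = [T, T, T, T]
r1 m[φ1→X0] = [T, T, T, T]
r1 m[φ1→X3] = [T, T, T, T]
r1 m[φ1→X8] = [T, T, T, T]
r1 m[φ2→X11] = [T, T, T, T]
r1 m[φ3→X8] = [F, T, T, T]
r1 m[φ4→X0] = [T, F, F, F]
r1 m[φ5→X0] = [T, T, T, T]
r1 m[X0→φ0] = [T, T, T, T]
r1 m[X0→φ1] = [T, T, T, T]
r1 m[X0→φ4] = [T, T, T, T]
r1 m[X0→φ5] = [T, T, T, T]
r1 m[X3→φ1] = [T, T, T, T]
r1 m[X8→φ1] = [T, T, T, T]
r1 m[X8→φ3] = [T, T, T, T]
r1 m[X11→φ0] = [T, T, T, T]
r1 m[X11→φ2] = [T, T, T, T]
r2 m[φ0→X0] = [T, T, T, F]
r2 m[φ0→X11] = [T, T, T, T]
r2 m[φ1→X0] = [T, T, T, T]
r2 m[φ1→X3] = [T, T, T, T]
r2 m[φ1→X8] = [T, T, T, T]
r2 m[φ2→X11] = [T, T, T, T]
r2 m[φ3→X8] = [F, T, T, T]
r2 m[φ4→X0] = [T, F, F, F]
r2 m[φ5→X0] = [T, T, T, T]
r2 m[X0→φ0] = [T, F, F, F]
r2 m[X0→φ1] = [T, F, F, F]
r2 m[X0→φ4] = [T, T, T, F]
r2 m[X0→φ5] = [T, F, F, F]
r2 m[X3→φ1] = [T, T, T, T]
r2 m[X8→φ1] = [F, T, T, T]
r2 m[X8→φ3] = [T, T, T, T]
r2 m[X11→φ0] = [T, T, T, T]
r2 m[X11→φ2] = [T, T, T, T]
r3 m[φ0→X0] = [T, T, T, F]
r3 m[φ0→X11] = [F, F, T, T]
r3 m[φ1→X0] = [T, T, T, T]
r3 m[φ1→X3] = [T, T, T, T]
r3 m[φ1→X8] = [T, T, T, T]
r3 m[φ2→X11] = [T, T, T, T]
r3 m[φ3→X8] = [F, T, T, T]
r3 m[φ4→X0] = [T, F, F, F]
r3 m[φ5→X0] = [T, T, T, T]
r3 m[X0→φ0] = [T, F, F, F]
r3 m[X0→φ1] = [T, F, F, F]
r3 m[X0→φ4] = [T, T, T, F]
r3 m[X0→φ5] = [T, F, F, F]
r3 m[X3→φ1] = [T, T, T, T]
r3 m[X8→φ1] = [F, T, T, T]
r3 m[X8→φ3] = [T, T, T, T]
r3 m[X11→φ0] = [T, T, T, T]
r3 m[X11→φ2] = [T, T, T, T]
r4 m[φ0→X0] = [T, T, T, F]
r4 m[φ0→X11] = [F, F, T, T]
r4 m[φ1→X0] = [T, T, T, T]
r4 m[φ1→X3] = [T, T, T, T]
r4 m[φ1→X8] = [T, T, T, T]
r4 m[φ2→X11] = [T, T, T, T]
r4 m[φ3→X8] = [F, T, T, T]
r4 m[φ4→X0] = [T, F, F, F]
r4 m[φ5→X0] = [T, T, T, T]
r4 m[X0→φ0] = [T, F, F, F]
r4 m[X0→φ1] = [T, F, F, F]
r4 m[X0→φ4] = [T, T, T, F]
r4 m[X0→φ5] = [T, F, F, F]
r4 m[X3→φ1] = [T, T, T, T]
r4 m[X8→φ1] = [F, T, T, T]
r4 m[X8→φ3] = [T, T, T, T]
r4 m[X11→φ0] = [T, T, T, T]
r4 m[X11→φ2] = [F, F, T, T]
r5 m[φ0→X0] = [T, T, T, F]
r5 m[φ0→X11] = [F, F, T, T]
r5 m[φ1→X0] = [T, T, T, T]
r5 m[φ1→X3] = [T, T, T, T]
r5 m[φ1→X8] = [T, T, T, T]
r5 m[φ2→X11] = [T, T, T, T]
r5 m[φ3→X8] = [F, T, T, T]
r5 m[φ4→X0] = [T, F, F, F]
r5 m[φ5→X0] = [T, T, T, T]
r5 m[X0→φ0] = [T, F, F, F]
r5 m[X0→φ1] = [T, F, F, F]
r5 m[X0→φ4] = [T, T, T, F]
r5 m[X0→φ5] = [T, F, F, F]
r5 m[X3→φ1] = [T, T, T, T]
r5 m[X8→φ1] = [F, T, T, T]
r5 m[X8→φ3] = [T, T, T, T]
r5 m[X11→φ0] = [T, T, T, T]
r5 m[X11→φ2] = [F, F, T, T]
fixed point reached at round 5
b[X0] = ⊗ incoming = [T, F, F, F]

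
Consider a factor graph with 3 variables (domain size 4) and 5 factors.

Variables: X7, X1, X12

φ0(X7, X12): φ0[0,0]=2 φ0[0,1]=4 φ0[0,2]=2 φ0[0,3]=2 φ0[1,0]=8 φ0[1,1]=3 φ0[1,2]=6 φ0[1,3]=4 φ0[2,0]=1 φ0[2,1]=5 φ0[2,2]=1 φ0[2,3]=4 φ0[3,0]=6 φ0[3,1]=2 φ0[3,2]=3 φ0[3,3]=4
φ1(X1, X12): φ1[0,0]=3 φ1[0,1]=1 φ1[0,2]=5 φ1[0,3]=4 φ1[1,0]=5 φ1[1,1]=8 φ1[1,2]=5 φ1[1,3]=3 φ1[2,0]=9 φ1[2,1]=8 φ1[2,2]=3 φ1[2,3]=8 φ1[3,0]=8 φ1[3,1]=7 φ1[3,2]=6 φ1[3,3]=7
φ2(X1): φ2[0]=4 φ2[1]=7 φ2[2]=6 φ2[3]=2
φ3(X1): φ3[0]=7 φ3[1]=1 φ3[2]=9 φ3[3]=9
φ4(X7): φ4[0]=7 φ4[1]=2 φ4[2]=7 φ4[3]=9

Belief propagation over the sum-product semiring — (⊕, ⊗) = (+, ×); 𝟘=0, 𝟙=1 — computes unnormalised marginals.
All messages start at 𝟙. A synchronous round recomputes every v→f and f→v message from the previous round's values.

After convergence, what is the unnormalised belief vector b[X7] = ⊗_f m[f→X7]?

b[X7] = [44366, 26704, 50176, 88893]

init: all messages = 𝟙 over 4 values
r1 m[φ0→X7] = [10, 21, 11, 15]
r1 m[φ0→X12] = [17, 14, 12, 14]
r1 m[φ1→X1] = [13, 21, 28, 28]
r1 m[φ1→X12] = [25, 24, 19, 22]
r1 m[φ2→X1] = [4, 7, 6, 2]
r1 m[φ3→X1] = [7, 1, 9, 9]
r1 m[φ4→X7] = [7, 2, 7, 9]
r1 m[X7→φ0] = [1, 1, 1, 1]
r1 m[X7→φ4] = [1, 1, 1, 1]
r1 m[X1→φ1] = [1, 1, 1, 1]
r1 m[X1→φ2] = [1, 1, 1, 1]
r1 m[X1→φ3] = [1, 1, 1, 1]
r1 m[X12→φ0] = [1, 1, 1, 1]
r1 m[X12→φ1] = [1, 1, 1, 1]
r2 m[φ0→X7] = [10, 21, 11, 15]
r2 m[φ0→X12] = [17, 14, 12, 14]
r2 m[φ1→X1] = [13, 21, 28, 28]
r2 m[φ1→X12] = [25, 24, 19, 22]
r2 m[φ2→X1] = [4, 7, 6, 2]
r2 m[φ3→X1] = [7, 1, 9, 9]
r2 m[φ4→X7] = [7, 2, 7, 9]
r2 m[X7→φ0] = [7, 2, 7, 9]
r2 m[X7→φ4] = [10, 21, 11, 15]
r2 m[X1→φ1] = [28, 7, 54, 18]
r2 m[X1→φ2] = [91, 21, 252, 252]
r2 m[X1→φ3] = [52, 147, 168, 56]
r2 m[X12→φ0] = [25, 24, 19, 22]
r2 m[X12→φ1] = [17, 14, 12, 14]
r3 m[φ0→X7] = [228, 474, 252, 343]
r3 m[φ0→X12] = [91, 87, 60, 86]
r3 m[φ1→X1] = [181, 299, 413, 404]
r3 m[φ1→X12] = [749, 642, 445, 691]
r3 m[φ2→X1] = [4, 7, 6, 2]
r3 m[φ3→X1] = [7, 1, 9, 9]
r3 m[φ4→X7] = [7, 2, 7, 9]
r3 m[X7→φ0] = [7, 2, 7, 9]
r3 m[X7→φ4] = [10, 21, 11, 15]
r3 m[X1→φ1] = [28, 7, 54, 18]
r3 m[X1→φ2] = [91, 21, 252, 252]
r3 m[X1→φ3] = [52, 147, 168, 56]
r3 m[X12→φ0] = [25, 24, 19, 22]
r3 m[X12→φ1] = [17, 14, 12, 14]
r4 m[φ0→X7] = [228, 474, 252, 343]
r4 m[φ0→X12] = [91, 87, 60, 86]
r4 m[φ1→X1] = [181, 299, 413, 404]
r4 m[φ1→X12] = [749, 642, 445, 691]
r4 m[φ2→X1] = [4, 7, 6, 2]
r4 m[φ3→X1] = [7, 1, 9, 9]
r4 m[φ4→X7] = [7, 2, 7, 9]
r4 m[X7→φ0] = [7, 2, 7, 9]
r4 m[X7→φ4] = [228, 474, 252, 343]
r4 m[X1→φ1] = [28, 7, 54, 18]
r4 m[X1→φ2] = [1267, 299, 3717, 3636]
r4 m[X1→φ3] = [724, 2093, 2478, 808]
r4 m[X12→φ0] = [749, 642, 445, 691]
r4 m[X12→φ1] = [91, 87, 60, 86]
r5 m[φ0→X7] = [6338, 13352, 7168, 9877]
r5 m[φ0→X12] = [91, 87, 60, 86]
r5 m[φ1→X1] = [1004, 1709, 2383, 2299]
r5 m[φ1→X12] = [749, 642, 445, 691]
r5 m[φ2→X1] = [4, 7, 6, 2]
r5 m[φ3→X1] = [7, 1, 9, 9]
r5 m[φ4→X7] = [7, 2, 7, 9]
r5 m[X7→φ0] = [7, 2, 7, 9]
r5 m[X7→φ4] = [228, 474, 252, 343]
r5 m[X1→φ1] = [28, 7, 54, 18]
r5 m[X1→φ2] = [1267, 299, 3717, 3636]
r5 m[X1→φ3] = [724, 2093, 2478, 808]
r5 m[X12→φ0] = [749, 642, 445, 691]
r5 m[X12→φ1] = [91, 87, 60, 86]
r6 m[φ0→X7] = [6338, 13352, 7168, 9877]
r6 m[φ0→X12] = [91, 87, 60, 86]
r6 m[φ1→X1] = [1004, 1709, 2383, 2299]
r6 m[φ1→X12] = [749, 642, 445, 691]
r6 m[φ2→X1] = [4, 7, 6, 2]
r6 m[φ3→X1] = [7, 1, 9, 9]
r6 m[φ4→X7] = [7, 2, 7, 9]
r6 m[X7→φ0] = [7, 2, 7, 9]
r6 m[X7→φ4] = [6338, 13352, 7168, 9877]
r6 m[X1→φ1] = [28, 7, 54, 18]
r6 m[X1→φ2] = [7028, 1709, 21447, 20691]
r6 m[X1→φ3] = [4016, 11963, 14298, 4598]
r6 m[X12→φ0] = [749, 642, 445, 691]
r6 m[X12→φ1] = [91, 87, 60, 86]
r7 m[φ0→X7] = [6338, 13352, 7168, 9877]
r7 m[φ0→X12] = [91, 87, 60, 86]
r7 m[φ1→X1] = [1004, 1709, 2383, 2299]
r7 m[φ1→X12] = [749, 642, 445, 691]
r7 m[φ2→X1] = [4, 7, 6, 2]
r7 m[φ3→X1] = [7, 1, 9, 9]
r7 m[φ4→X7] = [7, 2, 7, 9]
r7 m[X7→φ0] = [7, 2, 7, 9]
r7 m[X7→φ4] = [6338, 13352, 7168, 9877]
r7 m[X1→φ1] = [28, 7, 54, 18]
r7 m[X1→φ2] = [7028, 1709, 21447, 20691]
r7 m[X1→φ3] = [4016, 11963, 14298, 4598]
r7 m[X12→φ0] = [749, 642, 445, 691]
r7 m[X12→φ1] = [91, 87, 60, 86]
fixed point reached at round 7
b[X7] = ⊗ incoming = [44366, 26704, 50176, 88893]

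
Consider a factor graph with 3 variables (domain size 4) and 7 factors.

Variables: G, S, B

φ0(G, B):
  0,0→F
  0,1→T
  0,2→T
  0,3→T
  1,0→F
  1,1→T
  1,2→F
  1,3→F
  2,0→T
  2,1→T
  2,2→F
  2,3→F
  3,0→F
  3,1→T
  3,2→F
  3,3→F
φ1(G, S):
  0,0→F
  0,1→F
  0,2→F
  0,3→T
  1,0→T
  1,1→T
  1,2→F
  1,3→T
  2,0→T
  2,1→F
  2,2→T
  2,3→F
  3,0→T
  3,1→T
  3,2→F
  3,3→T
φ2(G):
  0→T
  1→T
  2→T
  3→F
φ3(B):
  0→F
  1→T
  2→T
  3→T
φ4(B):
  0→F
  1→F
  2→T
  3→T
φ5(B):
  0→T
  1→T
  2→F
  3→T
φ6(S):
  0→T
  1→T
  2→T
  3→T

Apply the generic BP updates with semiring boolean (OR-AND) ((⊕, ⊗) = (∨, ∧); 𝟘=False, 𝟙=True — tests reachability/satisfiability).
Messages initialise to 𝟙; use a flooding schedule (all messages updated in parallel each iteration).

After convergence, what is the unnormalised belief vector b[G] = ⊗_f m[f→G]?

b[G] = [T, F, F, F]

init: all messages = 𝟙 over 4 values
r1 m[φ0→G] = [T, T, T, T]
r1 m[φ0→B] = [T, T, T, T]
r1 m[φ1→G] = [T, T, T, T]
r1 m[φ1→S] = [T, T, T, T]
r1 m[φ2→G] = [T, T, T, F]
r1 m[φ3→B] = [F, T, T, T]
r1 m[φ4→B] = [F, F, T, T]
r1 m[φ5→B] = [T, T, F, T]
r1 m[φ6→S] = [T, T, T, T]
r1 m[G→φ0] = [T, T, T, T]
r1 m[G→φ1] = [T, T, T, T]
r1 m[G→φ2] = [T, T, T, T]
r1 m[S→φ1] = [T, T, T, T]
r1 m[S→φ6] = [T, T, T, T]
r1 m[B→φ0] = [T, T, T, T]
r1 m[B→φ3] = [T, T, T, T]
r1 m[B→φ4] = [T, T, T, T]
r1 m[B→φ5] = [T, T, T, T]
r2 m[φ0→G] = [T, T, T, T]
r2 m[φ0→B] = [T, T, T, T]
r2 m[φ1→G] = [T, T, T, T]
r2 m[φ1→S] = [T, T, T, T]
r2 m[φ2→G] = [T, T, T, F]
r2 m[φ3→B] = [F, T, T, T]
r2 m[φ4→B] = [F, F, T, T]
r2 m[φ5→B] = [T, T, F, T]
r2 m[φ6→S] = [T, T, T, T]
r2 m[G→φ0] = [T, T, T, F]
r2 m[G→φ1] = [T, T, T, F]
r2 m[G→φ2] = [T, T, T, T]
r2 m[S→φ1] = [T, T, T, T]
r2 m[S→φ6] = [T, T, T, T]
r2 m[B→φ0] = [F, F, F, T]
r2 m[B→φ3] = [F, F, F, T]
r2 m[B→φ4] = [F, T, F, T]
r2 m[B→φ5] = [F, F, T, T]
r3 m[φ0→G] = [T, F, F, F]
r3 m[φ0→B] = [T, T, T, T]
r3 m[φ1→G] = [T, T, T, T]
r3 m[φ1→S] = [T, T, T, T]
r3 m[φ2→G] = [T, T, T, F]
r3 m[φ3→B] = [F, T, T, T]
r3 m[φ4→B] = [F, F, T, T]
r3 m[φ5→B] = [T, T, F, T]
r3 m[φ6→S] = [T, T, T, T]
r3 m[G→φ0] = [T, T, T, F]
r3 m[G→φ1] = [T, T, T, F]
r3 m[G→φ2] = [T, T, T, T]
r3 m[S→φ1] = [T, T, T, T]
r3 m[S→φ6] = [T, T, T, T]
r3 m[B→φ0] = [F, F, F, T]
r3 m[B→φ3] = [F, F, F, T]
r3 m[B→φ4] = [F, T, F, T]
r3 m[B→φ5] = [F, F, T, T]
r4 m[φ0→G] = [T, F, F, F]
r4 m[φ0→B] = [T, T, T, T]
r4 m[φ1→G] = [T, T, T, T]
r4 m[φ1→S] = [T, T, T, T]
r4 m[φ2→G] = [T, T, T, F]
r4 m[φ3→B] = [F, T, T, T]
r4 m[φ4→B] = [F, F, T, T]
r4 m[φ5→B] = [T, T, F, T]
r4 m[φ6→S] = [T, T, T, T]
r4 m[G→φ0] = [T, T, T, F]
r4 m[G→φ1] = [T, F, F, F]
r4 m[G→φ2] = [T, F, F, F]
r4 m[S→φ1] = [T, T, T, T]
r4 m[S→φ6] = [T, T, T, T]
r4 m[B→φ0] = [F, F, F, T]
r4 m[B→φ3] = [F, F, F, T]
r4 m[B→φ4] = [F, T, F, T]
r4 m[B→φ5] = [F, F, T, T]
r5 m[φ0→G] = [T, F, F, F]
r5 m[φ0→B] = [T, T, T, T]
r5 m[φ1→G] = [T, T, T, T]
r5 m[φ1→S] = [F, F, F, T]
r5 m[φ2→G] = [T, T, T, F]
r5 m[φ3→B] = [F, T, T, T]
r5 m[φ4→B] = [F, F, T, T]
r5 m[φ5→B] = [T, T, F, T]
r5 m[φ6→S] = [T, T, T, T]
r5 m[G→φ0] = [T, T, T, F]
r5 m[G→φ1] = [T, F, F, F]
r5 m[G→φ2] = [T, F, F, F]
r5 m[S→φ1] = [T, T, T, T]
r5 m[S→φ6] = [T, T, T, T]
r5 m[B→φ0] = [F, F, F, T]
r5 m[B→φ3] = [F, F, F, T]
r5 m[B→φ4] = [F, T, F, T]
r5 m[B→φ5] = [F, F, T, T]
r6 m[φ0→G] = [T, F, F, F]
r6 m[φ0→B] = [T, T, T, T]
r6 m[φ1→G] = [T, T, T, T]
r6 m[φ1→S] = [F, F, F, T]
r6 m[φ2→G] = [T, T, T, F]
r6 m[φ3→B] = [F, T, T, T]
r6 m[φ4→B] = [F, F, T, T]
r6 m[φ5→B] = [T, T, F, T]
r6 m[φ6→S] = [T, T, T, T]
r6 m[G→φ0] = [T, T, T, F]
r6 m[G→φ1] = [T, F, F, F]
r6 m[G→φ2] = [T, F, F, F]
r6 m[S→φ1] = [T, T, T, T]
r6 m[S→φ6] = [F, F, F, T]
r6 m[B→φ0] = [F, F, F, T]
r6 m[B→φ3] = [F, F, F, T]
r6 m[B→φ4] = [F, T, F, T]
r6 m[B→φ5] = [F, F, T, T]
r7 m[φ0→G] = [T, F, F, F]
r7 m[φ0→B] = [T, T, T, T]
r7 m[φ1→G] = [T, T, T, T]
r7 m[φ1→S] = [F, F, F, T]
r7 m[φ2→G] = [T, T, T, F]
r7 m[φ3→B] = [F, T, T, T]
r7 m[φ4→B] = [F, F, T, T]
r7 m[φ5→B] = [T, T, F, T]
r7 m[φ6→S] = [T, T, T, T]
r7 m[G→φ0] = [T, T, T, F]
r7 m[G→φ1] = [T, F, F, F]
r7 m[G→φ2] = [T, F, F, F]
r7 m[S→φ1] = [T, T, T, T]
r7 m[S→φ6] = [F, F, F, T]
r7 m[B→φ0] = [F, F, F, T]
r7 m[B→φ3] = [F, F, F, T]
r7 m[B→φ4] = [F, T, F, T]
r7 m[B→φ5] = [F, F, T, T]
fixed point reached at round 7
b[G] = ⊗ incoming = [T, F, F, F]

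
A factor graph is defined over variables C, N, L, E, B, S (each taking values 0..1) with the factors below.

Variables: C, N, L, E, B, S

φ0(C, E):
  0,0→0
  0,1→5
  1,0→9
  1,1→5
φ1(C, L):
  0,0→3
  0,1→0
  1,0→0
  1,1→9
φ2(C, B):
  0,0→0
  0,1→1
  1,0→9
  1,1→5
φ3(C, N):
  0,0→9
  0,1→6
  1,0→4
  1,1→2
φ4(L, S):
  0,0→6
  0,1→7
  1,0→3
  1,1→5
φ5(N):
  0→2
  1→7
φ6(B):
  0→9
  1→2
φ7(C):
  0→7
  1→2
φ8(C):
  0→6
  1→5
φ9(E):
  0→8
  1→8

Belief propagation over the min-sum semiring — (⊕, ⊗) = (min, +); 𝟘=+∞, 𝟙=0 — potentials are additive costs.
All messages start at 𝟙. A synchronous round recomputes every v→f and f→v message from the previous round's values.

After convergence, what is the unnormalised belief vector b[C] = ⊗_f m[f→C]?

init: all messages = 𝟙 over 2 values
r1 m[φ0→C] = [0, 5]
r1 m[φ0→E] = [0, 5]
r1 m[φ1→C] = [0, 0]
r1 m[φ1→L] = [0, 0]
r1 m[φ2→C] = [0, 5]
r1 m[φ2→B] = [0, 1]
r1 m[φ3→C] = [6, 2]
r1 m[φ3→N] = [4, 2]
r1 m[φ4→L] = [6, 3]
r1 m[φ4→S] = [3, 5]
r1 m[φ5→N] = [2, 7]
r1 m[φ6→B] = [9, 2]
r1 m[φ7→C] = [7, 2]
r1 m[φ8→C] = [6, 5]
r1 m[φ9→E] = [8, 8]
r1 m[C→φ0] = [0, 0]
r1 m[C→φ1] = [0, 0]
r1 m[C→φ2] = [0, 0]
r1 m[C→φ3] = [0, 0]
r1 m[C→φ7] = [0, 0]
r1 m[C→φ8] = [0, 0]
r1 m[N→φ3] = [0, 0]
r1 m[N→φ5] = [0, 0]
r1 m[L→φ1] = [0, 0]
r1 m[L→φ4] = [0, 0]
r1 m[E→φ0] = [0, 0]
r1 m[E→φ9] = [0, 0]
r1 m[B→φ2] = [0, 0]
r1 m[B→φ6] = [0, 0]
r1 m[S→φ4] = [0, 0]
r2 m[φ0→C] = [0, 5]
r2 m[φ0→E] = [0, 5]
r2 m[φ1→C] = [0, 0]
r2 m[φ1→L] = [0, 0]
r2 m[φ2→C] = [0, 5]
r2 m[φ2→B] = [0, 1]
r2 m[φ3→C] = [6, 2]
r2 m[φ3→N] = [4, 2]
r2 m[φ4→L] = [6, 3]
r2 m[φ4→S] = [3, 5]
r2 m[φ5→N] = [2, 7]
r2 m[φ6→B] = [9, 2]
r2 m[φ7→C] = [7, 2]
r2 m[φ8→C] = [6, 5]
r2 m[φ9→E] = [8, 8]
r2 m[C→φ0] = [19, 14]
r2 m[C→φ1] = [19, 19]
r2 m[C→φ2] = [19, 14]
r2 m[C→φ3] = [13, 17]
r2 m[C→φ7] = [12, 17]
r2 m[C→φ8] = [13, 14]
r2 m[N→φ3] = [2, 7]
r2 m[N→φ5] = [4, 2]
r2 m[L→φ1] = [6, 3]
r2 m[L→φ4] = [0, 0]
r2 m[E→φ0] = [8, 8]
r2 m[E→φ9] = [0, 5]
r2 m[B→φ2] = [9, 2]
r2 m[B→φ6] = [0, 1]
r2 m[S→φ4] = [0, 0]
r3 m[φ0→C] = [8, 13]
r3 m[φ0→E] = [19, 19]
r3 m[φ1→C] = [3, 6]
r3 m[φ1→L] = [19, 19]
r3 m[φ2→C] = [3, 7]
r3 m[φ2→B] = [19, 19]
r3 m[φ3→C] = [11, 6]
r3 m[φ3→N] = [21, 19]
r3 m[φ4→L] = [6, 3]
r3 m[φ4→S] = [3, 5]
r3 m[φ5→N] = [2, 7]
r3 m[φ6→B] = [9, 2]
r3 m[φ7→C] = [7, 2]
r3 m[φ8→C] = [6, 5]
r3 m[φ9→E] = [8, 8]
r3 m[C→φ0] = [19, 14]
r3 m[C→φ1] = [19, 19]
r3 m[C→φ2] = [19, 14]
r3 m[C→φ3] = [13, 17]
r3 m[C→φ7] = [12, 17]
r3 m[C→φ8] = [13, 14]
r3 m[N→φ3] = [2, 7]
r3 m[N→φ5] = [4, 2]
r3 m[L→φ1] = [6, 3]
r3 m[L→φ4] = [0, 0]
r3 m[E→φ0] = [8, 8]
r3 m[E→φ9] = [0, 5]
r3 m[B→φ2] = [9, 2]
r3 m[B→φ6] = [0, 1]
r3 m[S→φ4] = [0, 0]
r4 m[φ0→C] = [8, 13]
r4 m[φ0→E] = [19, 19]
r4 m[φ1→C] = [3, 6]
r4 m[φ1→L] = [19, 19]
r4 m[φ2→C] = [3, 7]
r4 m[φ2→B] = [19, 19]
r4 m[φ3→C] = [11, 6]
r4 m[φ3→N] = [21, 19]
r4 m[φ4→L] = [6, 3]
r4 m[φ4→S] = [3, 5]
r4 m[φ5→N] = [2, 7]
r4 m[φ6→B] = [9, 2]
r4 m[φ7→C] = [7, 2]
r4 m[φ8→C] = [6, 5]
r4 m[φ9→E] = [8, 8]
r4 m[C→φ0] = [30, 26]
r4 m[C→φ1] = [35, 33]
r4 m[C→φ2] = [35, 32]
r4 m[C→φ3] = [27, 33]
r4 m[C→φ7] = [31, 37]
r4 m[C→φ8] = [32, 34]
r4 m[N→φ3] = [2, 7]
r4 m[N→φ5] = [21, 19]
r4 m[L→φ1] = [6, 3]
r4 m[L→φ4] = [19, 19]
r4 m[E→φ0] = [8, 8]
r4 m[E→φ9] = [19, 19]
r4 m[B→φ2] = [9, 2]
r4 m[B→φ6] = [19, 19]
r4 m[S→φ4] = [0, 0]
r5 m[φ0→C] = [8, 13]
r5 m[φ0→E] = [30, 31]
r5 m[φ1→C] = [3, 6]
r5 m[φ1→L] = [33, 35]
r5 m[φ2→C] = [3, 7]
r5 m[φ2→B] = [35, 36]
r5 m[φ3→C] = [11, 6]
r5 m[φ3→N] = [36, 33]
r5 m[φ4→L] = [6, 3]
r5 m[φ4→S] = [22, 24]
r5 m[φ5→N] = [2, 7]
r5 m[φ6→B] = [9, 2]
r5 m[φ7→C] = [7, 2]
r5 m[φ8→C] = [6, 5]
r5 m[φ9→E] = [8, 8]
r5 m[C→φ0] = [30, 26]
r5 m[C→φ1] = [35, 33]
r5 m[C→φ2] = [35, 32]
r5 m[C→φ3] = [27, 33]
r5 m[C→φ7] = [31, 37]
r5 m[C→φ8] = [32, 34]
r5 m[N→φ3] = [2, 7]
r5 m[N→φ5] = [21, 19]
r5 m[L→φ1] = [6, 3]
r5 m[L→φ4] = [19, 19]
r5 m[E→φ0] = [8, 8]
r5 m[E→φ9] = [19, 19]
r5 m[B→φ2] = [9, 2]
r5 m[B→φ6] = [19, 19]
r5 m[S→φ4] = [0, 0]
r6 m[φ0→C] = [8, 13]
r6 m[φ0→E] = [30, 31]
r6 m[φ1→C] = [3, 6]
r6 m[φ1→L] = [33, 35]
r6 m[φ2→C] = [3, 7]
r6 m[φ2→B] = [35, 36]
r6 m[φ3→C] = [11, 6]
r6 m[φ3→N] = [36, 33]
r6 m[φ4→L] = [6, 3]
r6 m[φ4→S] = [22, 24]
r6 m[φ5→N] = [2, 7]
r6 m[φ6→B] = [9, 2]
r6 m[φ7→C] = [7, 2]
r6 m[φ8→C] = [6, 5]
r6 m[φ9→E] = [8, 8]
r6 m[C→φ0] = [30, 26]
r6 m[C→φ1] = [35, 33]
r6 m[C→φ2] = [35, 32]
r6 m[C→φ3] = [27, 33]
r6 m[C→φ7] = [31, 37]
r6 m[C→φ8] = [32, 34]
r6 m[N→φ3] = [2, 7]
r6 m[N→φ5] = [36, 33]
r6 m[L→φ1] = [6, 3]
r6 m[L→φ4] = [33, 35]
r6 m[E→φ0] = [8, 8]
r6 m[E→φ9] = [30, 31]
r6 m[B→φ2] = [9, 2]
r6 m[B→φ6] = [35, 36]
r6 m[S→φ4] = [0, 0]
r7 m[φ0→C] = [8, 13]
r7 m[φ0→E] = [30, 31]
r7 m[φ1→C] = [3, 6]
r7 m[φ1→L] = [33, 35]
r7 m[φ2→C] = [3, 7]
r7 m[φ2→B] = [35, 36]
r7 m[φ3→C] = [11, 6]
r7 m[φ3→N] = [36, 33]
r7 m[φ4→L] = [6, 3]
r7 m[φ4→S] = [38, 40]
r7 m[φ5→N] = [2, 7]
r7 m[φ6→B] = [9, 2]
r7 m[φ7→C] = [7, 2]
r7 m[φ8→C] = [6, 5]
r7 m[φ9→E] = [8, 8]
r7 m[C→φ0] = [30, 26]
r7 m[C→φ1] = [35, 33]
r7 m[C→φ2] = [35, 32]
r7 m[C→φ3] = [27, 33]
r7 m[C→φ7] = [31, 37]
r7 m[C→φ8] = [32, 34]
r7 m[N→φ3] = [2, 7]
r7 m[N→φ5] = [36, 33]
r7 m[L→φ1] = [6, 3]
r7 m[L→φ4] = [33, 35]
r7 m[E→φ0] = [8, 8]
r7 m[E→φ9] = [30, 31]
r7 m[B→φ2] = [9, 2]
r7 m[B→φ6] = [35, 36]
r7 m[S→φ4] = [0, 0]
r8 m[φ0→C] = [8, 13]
r8 m[φ0→E] = [30, 31]
r8 m[φ1→C] = [3, 6]
r8 m[φ1→L] = [33, 35]
r8 m[φ2→C] = [3, 7]
r8 m[φ2→B] = [35, 36]
r8 m[φ3→C] = [11, 6]
r8 m[φ3→N] = [36, 33]
r8 m[φ4→L] = [6, 3]
r8 m[φ4→S] = [38, 40]
r8 m[φ5→N] = [2, 7]
r8 m[φ6→B] = [9, 2]
r8 m[φ7→C] = [7, 2]
r8 m[φ8→C] = [6, 5]
r8 m[φ9→E] = [8, 8]
r8 m[C→φ0] = [30, 26]
r8 m[C→φ1] = [35, 33]
r8 m[C→φ2] = [35, 32]
r8 m[C→φ3] = [27, 33]
r8 m[C→φ7] = [31, 37]
r8 m[C→φ8] = [32, 34]
r8 m[N→φ3] = [2, 7]
r8 m[N→φ5] = [36, 33]
r8 m[L→φ1] = [6, 3]
r8 m[L→φ4] = [33, 35]
r8 m[E→φ0] = [8, 8]
r8 m[E→φ9] = [30, 31]
r8 m[B→φ2] = [9, 2]
r8 m[B→φ6] = [35, 36]
r8 m[S→φ4] = [0, 0]
fixed point reached at round 8
b[C] = ⊗ incoming = [38, 39]

b[C] = [38, 39]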